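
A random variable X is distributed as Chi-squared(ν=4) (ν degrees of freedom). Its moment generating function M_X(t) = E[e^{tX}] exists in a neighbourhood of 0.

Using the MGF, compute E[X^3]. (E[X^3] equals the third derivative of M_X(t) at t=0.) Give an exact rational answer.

E[X^3] = d^3M/dt^3 |_{t=0} = 192

M_X(t) = (1 - 2*t)^(-2)
dM/dt = -4/(8*t^3 - 12*t^2 + 6*t - 1)
d^2M/dt^2 = 24/(16*t^4 - 32*t^3 + 24*t^2 - 8*t + 1)
d^3M/dt^3 = -192/(32*t^5 - 80*t^4 + 80*t^3 - 40*t^2 + 10*t - 1)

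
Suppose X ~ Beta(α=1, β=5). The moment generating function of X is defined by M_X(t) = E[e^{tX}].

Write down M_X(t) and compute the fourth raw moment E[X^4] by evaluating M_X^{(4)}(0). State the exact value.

M_X(t) = ₁F₁(1; 6; t)
D^4[M](t) = ₁F₁(5; 10; t)/126

E[X^4] = D^4[M](0) = 1/126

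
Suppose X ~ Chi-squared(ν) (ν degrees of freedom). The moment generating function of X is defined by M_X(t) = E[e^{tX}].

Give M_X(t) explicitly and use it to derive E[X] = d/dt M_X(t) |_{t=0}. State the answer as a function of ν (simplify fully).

M_X(t) = (1 - 2*t)^(-ν/2)
M^(1)(t) = -ν/(2*t*(1 - 2*t)^(ν/2) - (1 - 2*t)^(ν/2))

E[X] = M^(1)(0) = ν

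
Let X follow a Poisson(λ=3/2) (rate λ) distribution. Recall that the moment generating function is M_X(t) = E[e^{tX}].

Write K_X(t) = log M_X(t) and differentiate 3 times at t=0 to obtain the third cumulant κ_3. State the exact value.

κ_3 = K^(3)(0) = 3/2

M_X(t) = e^(3*e^(t)/2 - 3/2)
K_X(t) = log M_X(t) = 3*e^(t)/2 - 3/2
K^(3)(t) = 3*e^(t)/2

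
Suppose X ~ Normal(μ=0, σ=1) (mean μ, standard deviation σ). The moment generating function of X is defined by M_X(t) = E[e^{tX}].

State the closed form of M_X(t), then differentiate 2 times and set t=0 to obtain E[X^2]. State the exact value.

M_X(t) = e^(t^2/2)
M^(2)(t) = t^2*e^(t^2/2) + e^(t^2/2)

E[X^2] = M^(2)(0) = 1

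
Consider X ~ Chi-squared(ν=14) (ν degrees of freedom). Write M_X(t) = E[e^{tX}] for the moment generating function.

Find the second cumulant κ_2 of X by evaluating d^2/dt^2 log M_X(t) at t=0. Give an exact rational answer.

κ_2 = D^2[K](0) = 28

M_X(t) = (1 - 2*t)^(-7)
K_X(t) = log M_X(t) = -7*log(1 - 2*t)
D^2[K](t) = 28/(4*t^2 - 4*t + 1)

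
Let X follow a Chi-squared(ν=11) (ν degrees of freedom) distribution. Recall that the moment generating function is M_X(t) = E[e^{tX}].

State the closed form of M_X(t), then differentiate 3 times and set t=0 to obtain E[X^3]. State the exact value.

M_X(t) = (1 - 2*t)^(-11/2)

E[X^3] = D^3[M](0) = 2145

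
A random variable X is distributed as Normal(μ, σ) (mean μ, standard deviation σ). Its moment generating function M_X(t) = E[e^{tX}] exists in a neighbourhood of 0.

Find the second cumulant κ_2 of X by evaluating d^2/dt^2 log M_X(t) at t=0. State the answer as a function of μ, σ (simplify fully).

κ_2 = D^2[K](0) = σ^2

M_X(t) = e^(μ*t + σ^2*t^2/2)
K_X(t) = log M_X(t) = μ*t + σ^2*t^2/2
D^2[K](t) = σ^2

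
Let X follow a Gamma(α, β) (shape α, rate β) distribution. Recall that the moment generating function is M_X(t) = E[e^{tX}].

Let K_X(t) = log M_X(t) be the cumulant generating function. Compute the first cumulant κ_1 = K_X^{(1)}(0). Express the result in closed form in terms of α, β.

M_X(t) = (β/(β - t))^α
K_X(t) = log M_X(t) = α*(log(β) - log(β - t))
D[K](t) = -α/(-β + t)

κ_1 = D[K](0) = α/β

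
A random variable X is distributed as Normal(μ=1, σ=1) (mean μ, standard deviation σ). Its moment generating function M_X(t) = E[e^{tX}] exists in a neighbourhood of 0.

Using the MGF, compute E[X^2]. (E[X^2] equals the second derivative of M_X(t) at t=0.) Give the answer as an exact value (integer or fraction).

E[X^2] = D^2[M](0) = 2

M_X(t) = e^(t^2/2 + t)
D^2[M](t) = t^2*e^(t)*e^(t^2/2) + 2*t*e^(t)*e^(t^2/2) + 2*e^(t)*e^(t^2/2)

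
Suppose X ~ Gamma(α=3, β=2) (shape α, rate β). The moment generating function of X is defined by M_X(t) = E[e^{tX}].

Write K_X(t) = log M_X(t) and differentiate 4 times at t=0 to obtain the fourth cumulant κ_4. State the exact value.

κ_4 = d^4K/dt^4 |_{t=0} = 9/8

M_X(t) = 8/(2 - t)^3
K_X(t) = log M_X(t) = -3*log(2 - t) + 3*log(2)
dK/dt = -3/(t - 2)
d^2K/dt^2 = 3/(t^2 - 4*t + 4)
d^3K/dt^3 = -6/(t^3 - 6*t^2 + 12*t - 8)
d^4K/dt^4 = 18/(t^4 - 8*t^3 + 24*t^2 - 32*t + 16)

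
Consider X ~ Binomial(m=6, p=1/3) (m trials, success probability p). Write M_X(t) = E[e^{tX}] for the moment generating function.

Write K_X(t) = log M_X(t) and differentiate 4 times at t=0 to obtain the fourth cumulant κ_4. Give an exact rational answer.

M_X(t) = (e^(t)/3 + 2/3)^6
K_X(t) = log M_X(t) = 6*log(e^(t)/3 + 2/3)
D^4[K](t) = (12*e^(3*t) - 96*e^(2*t) + 48*e^(t))/(e^(4*t) + 8*e^(3*t) + 24*e^(2*t) + 32*e^(t) + 16)

κ_4 = D^4[K](0) = -4/9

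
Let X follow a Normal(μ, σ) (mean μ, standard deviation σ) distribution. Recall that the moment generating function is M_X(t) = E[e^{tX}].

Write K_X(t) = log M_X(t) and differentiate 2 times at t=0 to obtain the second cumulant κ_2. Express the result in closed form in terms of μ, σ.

M_X(t) = e^(μ*t + σ^2*t^2/2)
K_X(t) = log M_X(t) = μ*t + σ^2*t^2/2
K′(t) = μ + σ^2*t
K′′(t) = σ^2

κ_2 = K′′(0) = σ^2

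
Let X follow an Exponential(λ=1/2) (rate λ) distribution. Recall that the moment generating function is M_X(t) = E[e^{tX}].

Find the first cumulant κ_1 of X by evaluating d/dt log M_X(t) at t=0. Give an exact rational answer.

M_X(t) = 1/(2*(1/2 - t))
K_X(t) = log M_X(t) = -log(1/2 - t) - log(2)
dK/dt = -2/(2*t - 1)

κ_1 = dK/dt |_{t=0} = 2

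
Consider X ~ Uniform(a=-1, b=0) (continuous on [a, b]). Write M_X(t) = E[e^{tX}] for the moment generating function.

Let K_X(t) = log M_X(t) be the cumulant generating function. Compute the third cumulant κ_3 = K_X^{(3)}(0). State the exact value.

κ_3 = D^3[K](0) = 0

M_X(t) = (1 - e^(-t))/t
K_X(t) = log M_X(t) = -log(t) + log(1 - e^(-t))
D^3[K](t) = (t^3*e^(2*t) + t^3*e^(t) - 2*e^(3*t) + 6*e^(2*t) - 6*e^(t) + 2)/(t^3*e^(3*t) - 3*t^3*e^(2*t) + 3*t^3*e^(t) - t^3)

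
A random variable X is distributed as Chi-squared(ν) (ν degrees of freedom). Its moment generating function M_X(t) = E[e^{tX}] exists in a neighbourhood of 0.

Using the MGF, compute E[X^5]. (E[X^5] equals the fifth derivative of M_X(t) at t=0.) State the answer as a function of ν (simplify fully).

M_X(t) = (1 - 2*t)^(-ν/2)

E[X^5] = D^5[M](0) = ν*(ν^4 + 20*ν^3 + 140*ν^2 + 400*ν + 384)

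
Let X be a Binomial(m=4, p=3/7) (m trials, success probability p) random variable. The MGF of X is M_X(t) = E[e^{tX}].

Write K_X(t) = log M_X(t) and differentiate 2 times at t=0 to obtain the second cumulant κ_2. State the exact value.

κ_2 = K′′(0) = 48/49

M_X(t) = (3*e^(t)/7 + 4/7)^4
K_X(t) = log M_X(t) = 4*log(3*e^(t)/7 + 4/7)
K′(t) = 12*e^(t)/(3*e^(t) + 4)
K′′(t) = 48*e^(t)/(9*e^(2*t) + 24*e^(t) + 16)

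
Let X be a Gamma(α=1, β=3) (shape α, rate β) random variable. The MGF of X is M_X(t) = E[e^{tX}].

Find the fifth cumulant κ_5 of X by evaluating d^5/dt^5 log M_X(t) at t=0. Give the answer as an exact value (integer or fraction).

κ_5 = K^(5)(0) = 8/81

M_X(t) = 3/(3 - t)
K_X(t) = log M_X(t) = -log(3 - t) + log(3)
K^(5)(t) = -24/(t^5 - 15*t^4 + 90*t^3 - 270*t^2 + 405*t - 243)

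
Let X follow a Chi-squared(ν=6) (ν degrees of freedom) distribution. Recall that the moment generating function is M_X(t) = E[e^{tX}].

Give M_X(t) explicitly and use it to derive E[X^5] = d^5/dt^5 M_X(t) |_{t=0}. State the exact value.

M_X(t) = (1 - 2*t)^(-3)
M′(t) = 6/(16*t^4 - 32*t^3 + 24*t^2 - 8*t + 1)
M′′(t) = -48/(32*t^5 - 80*t^4 + 80*t^3 - 40*t^2 + 10*t - 1)
M′′′(t) = 480/(64*t^6 - 192*t^5 + 240*t^4 - 160*t^3 + 60*t^2 - 12*t + 1)
M′′′′(t) = -5760/(128*t^7 - 448*t^6 + 672*t^5 - 560*t^4 + 280*t^3 - 84*t^2 + 14*t - 1)
M′′′′′(t) = 80640/(256*t^8 - 1024*t^7 + 1792*t^6 - 1792*t^5 + 1120*t^4 - 448*t^3 + 112*t^2 - 16*t + 1)

E[X^5] = M′′′′′(0) = 80640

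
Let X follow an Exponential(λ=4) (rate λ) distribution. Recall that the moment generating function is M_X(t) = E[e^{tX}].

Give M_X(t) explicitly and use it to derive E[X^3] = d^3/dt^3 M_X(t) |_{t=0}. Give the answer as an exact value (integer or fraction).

M_X(t) = 4/(4 - t)
M^(3)(t) = 24/(t^4 - 16*t^3 + 96*t^2 - 256*t + 256)

E[X^3] = M^(3)(0) = 3/32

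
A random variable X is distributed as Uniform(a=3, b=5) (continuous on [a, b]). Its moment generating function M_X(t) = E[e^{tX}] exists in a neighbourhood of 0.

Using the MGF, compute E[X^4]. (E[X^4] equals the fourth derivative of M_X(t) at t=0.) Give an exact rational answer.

E[X^4] = M^(4)(0) = 1441/5

M_X(t) = (e^(5*t) - e^(3*t))/(2*t)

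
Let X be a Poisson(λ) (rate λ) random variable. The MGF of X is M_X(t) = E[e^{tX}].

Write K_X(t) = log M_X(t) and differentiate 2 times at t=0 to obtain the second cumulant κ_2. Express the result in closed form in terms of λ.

M_X(t) = e^(λ*(e^(t) - 1))
K_X(t) = log M_X(t) = λ*(e^(t) - 1)
D^2[K](t) = λ*e^(t)

κ_2 = D^2[K](0) = λ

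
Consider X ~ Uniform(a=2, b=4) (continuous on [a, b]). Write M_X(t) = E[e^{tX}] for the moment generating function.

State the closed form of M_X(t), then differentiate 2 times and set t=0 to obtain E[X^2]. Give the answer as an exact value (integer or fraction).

M_X(t) = (e^(4*t) - e^(2*t))/(2*t)
M^(2)(t) = (8*t^2*e^(4*t) - 2*t^2*e^(2*t) - 4*t*e^(4*t) + 2*t*e^(2*t) + e^(4*t) - e^(2*t))/t^3

E[X^2] = M^(2)(0) = 28/3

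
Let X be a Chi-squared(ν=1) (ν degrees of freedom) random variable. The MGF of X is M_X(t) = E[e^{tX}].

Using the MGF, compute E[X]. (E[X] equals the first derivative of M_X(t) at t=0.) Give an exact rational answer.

M_X(t) = 1/√(1 - 2*t)
D[M](t) = -1/(2*t*√(1 - 2*t) - √(1 - 2*t))

E[X] = D[M](0) = 1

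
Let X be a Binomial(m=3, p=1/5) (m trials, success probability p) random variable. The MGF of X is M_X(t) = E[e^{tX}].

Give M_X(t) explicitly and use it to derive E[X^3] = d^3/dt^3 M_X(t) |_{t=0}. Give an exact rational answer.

M_X(t) = (e^(t)/5 + 4/5)^3
dM/dt = 3*e^(3*t)/125 + 24*e^(2*t)/125 + 48*e^(t)/125
d^2M/dt^2 = 9*e^(3*t)/125 + 48*e^(2*t)/125 + 48*e^(t)/125
d^3M/dt^3 = 27*e^(3*t)/125 + 96*e^(2*t)/125 + 48*e^(t)/125

E[X^3] = d^3M/dt^3 |_{t=0} = 171/125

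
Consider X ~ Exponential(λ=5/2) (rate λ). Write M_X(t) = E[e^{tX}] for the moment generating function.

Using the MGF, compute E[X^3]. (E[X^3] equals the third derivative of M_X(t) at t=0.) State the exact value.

M_X(t) = 5/(2*(5/2 - t))
M^(3)(t) = 240/(16*t^4 - 160*t^3 + 600*t^2 - 1000*t + 625)

E[X^3] = M^(3)(0) = 48/125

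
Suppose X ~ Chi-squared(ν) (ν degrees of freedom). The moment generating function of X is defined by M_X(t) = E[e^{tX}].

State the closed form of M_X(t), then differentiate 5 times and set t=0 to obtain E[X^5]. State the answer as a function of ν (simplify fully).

E[X^5] = M′′′′′(0) = ν*(ν^4 + 20*ν^3 + 140*ν^2 + 400*ν + 384)

M_X(t) = (1 - 2*t)^(-ν/2)
M′(t) = -ν/(2*t*(1 - 2*t)^(ν/2) - (1 - 2*t)^(ν/2))
M′′(t) = (ν^2 + 2*ν)/(4*t^2*(1 - 2*t)^(ν/2) - 4*t*(1 - 2*t)^(ν/2) + (1 - 2*t)^(ν/2))
M′′′(t) = (-ν^3 - 6*ν^2 - 8*ν)/(8*t^3*(1 - 2*t)^(ν/2) - 12*t^2*(1 - 2*t)^(ν/2) + 6*t*(1 - 2*t)^(ν/2) - (1 - 2*t)^(ν/2))
M′′′′(t) = (ν^4 + 12*ν^3 + 44*ν^2 + 48*ν)/(16*t^4*(1 - 2*t)^(ν/2) - 32*t^3*(1 - 2*t)^(ν/2) + 24*t^2*(1 - 2*t)^(ν/2) - 8*t*(1 - 2*t)^(ν/2) + (1 - 2*t)^(ν/2))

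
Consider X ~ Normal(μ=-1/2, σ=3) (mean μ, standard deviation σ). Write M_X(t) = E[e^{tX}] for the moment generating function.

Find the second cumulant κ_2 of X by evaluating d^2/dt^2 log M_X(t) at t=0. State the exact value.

M_X(t) = e^(9*t^2/2 - t/2)
K_X(t) = log M_X(t) = 9*t^2/2 - t/2
dK/dt = 9*t - 1/2
d^2K/dt^2 = 9

κ_2 = d^2K/dt^2 |_{t=0} = 9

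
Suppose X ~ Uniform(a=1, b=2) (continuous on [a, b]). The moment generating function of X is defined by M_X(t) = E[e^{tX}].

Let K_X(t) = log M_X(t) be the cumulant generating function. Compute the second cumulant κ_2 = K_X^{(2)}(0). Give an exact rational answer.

κ_2 = D^2[K](0) = 1/12

M_X(t) = (e^(2*t) - e^(t))/t
K_X(t) = log M_X(t) = -log(t) + log(e^(2*t) - e^(t))
D^2[K](t) = (-t^2*e^(t) + e^(2*t) - 2*e^(t) + 1)/(t^2*e^(2*t) - 2*t^2*e^(t) + t^2)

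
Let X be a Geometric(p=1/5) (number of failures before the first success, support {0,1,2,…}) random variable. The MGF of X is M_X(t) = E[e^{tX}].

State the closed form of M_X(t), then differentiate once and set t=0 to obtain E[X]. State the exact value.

M_X(t) = 1/(5*(1 - 4*e^(t)/5))
M^(1)(t) = 4*e^(t)/(16*e^(2*t) - 40*e^(t) + 25)

E[X] = M^(1)(0) = 4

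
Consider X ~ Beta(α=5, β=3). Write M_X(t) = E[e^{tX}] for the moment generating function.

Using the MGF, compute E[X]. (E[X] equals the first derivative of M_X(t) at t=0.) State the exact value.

E[X] = M^(1)(0) = 5/8

M_X(t) = ₁F₁(5; 8; t)
M^(1)(t) = 5*₁F₁(6; 9; t)/8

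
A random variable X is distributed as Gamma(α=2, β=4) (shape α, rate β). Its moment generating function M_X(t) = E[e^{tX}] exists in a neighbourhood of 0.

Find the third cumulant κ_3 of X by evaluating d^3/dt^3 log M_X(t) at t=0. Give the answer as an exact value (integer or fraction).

κ_3 = D^3[K](0) = 1/16

M_X(t) = 16/(4 - t)^2
K_X(t) = log M_X(t) = -2*log(4 - t) + 4*log(2)
D^3[K](t) = -4/(t^3 - 12*t^2 + 48*t - 64)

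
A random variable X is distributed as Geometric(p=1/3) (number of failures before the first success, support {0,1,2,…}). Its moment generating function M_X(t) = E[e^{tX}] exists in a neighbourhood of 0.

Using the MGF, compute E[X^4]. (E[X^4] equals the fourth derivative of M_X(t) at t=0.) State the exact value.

M_X(t) = 1/(3*(1 - 2*e^(t)/3))
dM/dt = 2*e^(t)/(4*e^(2*t) - 12*e^(t) + 9)
d^2M/dt^2 = (-4*e^(2*t) - 6*e^(t))/(8*e^(3*t) - 36*e^(2*t) + 54*e^(t) - 27)
d^3M/dt^3 = (8*e^(3*t) + 48*e^(2*t) + 18*e^(t))/(16*e^(4*t) - 96*e^(3*t) + 216*e^(2*t) - 216*e^(t) + 81)
d^4M/dt^4 = (-16*e^(4*t) - 264*e^(3*t) - 396*e^(2*t) - 54*e^(t))/(32*e^(5*t) - 240*e^(4*t) + 720*e^(3*t) - 1080*e^(2*t) + 810*e^(t) - 243)

E[X^4] = d^4M/dt^4 |_{t=0} = 730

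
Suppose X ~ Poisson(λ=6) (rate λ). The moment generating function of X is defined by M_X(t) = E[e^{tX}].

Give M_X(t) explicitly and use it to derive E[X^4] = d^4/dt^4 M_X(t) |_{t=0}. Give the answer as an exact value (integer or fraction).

M_X(t) = e^(6*e^(t) - 6)
M′(t) = 6*e^(-6)*e^(t)*e^(6*e^(t))
M′′(t) = (36*e^(2*t)*e^(6*e^(t)) + 6*e^(t)*e^(6*e^(t)))*e^(-6)
M′′′(t) = (216*e^(3*t)*e^(6*e^(t)) + 108*e^(2*t)*e^(6*e^(t)) + 6*e^(t)*e^(6*e^(t)))*e^(-6)
M′′′′(t) = (1296*e^(4*t)*e^(6*e^(t)) + 1296*e^(3*t)*e^(6*e^(t)) + 252*e^(2*t)*e^(6*e^(t)) + 6*e^(t)*e^(6*e^(t)))*e^(-6)

E[X^4] = M′′′′(0) = 2850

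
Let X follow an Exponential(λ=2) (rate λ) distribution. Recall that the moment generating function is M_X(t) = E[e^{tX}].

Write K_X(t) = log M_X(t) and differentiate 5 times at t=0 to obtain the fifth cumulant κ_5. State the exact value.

M_X(t) = 2/(2 - t)
K_X(t) = log M_X(t) = -log(2 - t) + log(2)
K^(5)(t) = -24/(t^5 - 10*t^4 + 40*t^3 - 80*t^2 + 80*t - 32)

κ_5 = K^(5)(0) = 3/4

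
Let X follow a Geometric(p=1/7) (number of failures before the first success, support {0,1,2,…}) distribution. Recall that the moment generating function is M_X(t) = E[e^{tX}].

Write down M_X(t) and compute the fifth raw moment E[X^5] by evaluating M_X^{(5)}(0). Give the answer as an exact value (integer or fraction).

M_X(t) = 1/(7*(1 - 6*e^(t)/7))

E[X^5] = M^(5)(0) = 1277646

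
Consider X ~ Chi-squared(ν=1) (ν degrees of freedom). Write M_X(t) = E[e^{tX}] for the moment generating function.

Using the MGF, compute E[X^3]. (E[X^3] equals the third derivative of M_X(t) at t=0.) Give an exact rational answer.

M_X(t) = 1/√(1 - 2*t)
M′(t) = -1/(2*t*√(1 - 2*t) - √(1 - 2*t))
M′′(t) = 3/(4*t^2*√(1 - 2*t) - 4*t*√(1 - 2*t) + √(1 - 2*t))
M′′′(t) = -15/(8*t^3*√(1 - 2*t) - 12*t^2*√(1 - 2*t) + 6*t*√(1 - 2*t) - √(1 - 2*t))

E[X^3] = M′′′(0) = 15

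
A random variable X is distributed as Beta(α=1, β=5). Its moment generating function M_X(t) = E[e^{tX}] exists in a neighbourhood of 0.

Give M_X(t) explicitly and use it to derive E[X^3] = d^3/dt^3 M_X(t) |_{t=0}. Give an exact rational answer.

E[X^3] = M′′′(0) = 1/56

M_X(t) = ₁F₁(1; 6; t)
M′(t) = ₁F₁(2; 7; t)/6
M′′(t) = ₁F₁(3; 8; t)/21
M′′′(t) = ₁F₁(4; 9; t)/56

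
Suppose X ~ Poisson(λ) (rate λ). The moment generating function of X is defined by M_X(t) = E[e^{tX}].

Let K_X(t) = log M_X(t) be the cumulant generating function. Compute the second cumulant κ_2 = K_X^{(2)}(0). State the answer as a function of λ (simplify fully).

κ_2 = K^(2)(0) = λ

M_X(t) = e^(λ*(e^(t) - 1))
K_X(t) = log M_X(t) = λ*(e^(t) - 1)
K^(2)(t) = λ*e^(t)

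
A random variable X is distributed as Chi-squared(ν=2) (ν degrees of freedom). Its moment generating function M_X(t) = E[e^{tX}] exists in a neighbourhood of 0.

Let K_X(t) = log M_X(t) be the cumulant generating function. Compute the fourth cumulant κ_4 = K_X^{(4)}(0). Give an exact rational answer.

M_X(t) = 1/(1 - 2*t)
K_X(t) = log M_X(t) = -log(1 - 2*t)
D^4[K](t) = 96/(16*t^4 - 32*t^3 + 24*t^2 - 8*t + 1)

κ_4 = D^4[K](0) = 96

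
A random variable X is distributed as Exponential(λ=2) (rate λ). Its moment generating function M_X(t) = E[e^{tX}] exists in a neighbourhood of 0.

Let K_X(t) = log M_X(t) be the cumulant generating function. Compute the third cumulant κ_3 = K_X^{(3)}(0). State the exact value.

M_X(t) = 2/(2 - t)
K_X(t) = log M_X(t) = -log(2 - t) + log(2)
K^(3)(t) = -2/(t^3 - 6*t^2 + 12*t - 8)

κ_3 = K^(3)(0) = 1/4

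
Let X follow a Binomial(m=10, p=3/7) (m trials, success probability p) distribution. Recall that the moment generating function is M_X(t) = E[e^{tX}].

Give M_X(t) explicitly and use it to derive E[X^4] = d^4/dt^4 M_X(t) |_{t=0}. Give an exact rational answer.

M_X(t) = (3*e^(t)/7 + 4/7)^10

E[X^4] = M^(4)(0) = 216120/343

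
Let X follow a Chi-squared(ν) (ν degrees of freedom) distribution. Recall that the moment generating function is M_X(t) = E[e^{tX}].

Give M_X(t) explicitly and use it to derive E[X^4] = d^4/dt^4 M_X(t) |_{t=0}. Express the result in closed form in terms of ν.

E[X^4] = M^(4)(0) = ν*(ν^3 + 12*ν^2 + 44*ν + 48)

M_X(t) = (1 - 2*t)^(-ν/2)
M^(4)(t) = (ν^4 + 12*ν^3 + 44*ν^2 + 48*ν)/(16*t^4*(1 - 2*t)^(ν/2) - 32*t^3*(1 - 2*t)^(ν/2) + 24*t^2*(1 - 2*t)^(ν/2) - 8*t*(1 - 2*t)^(ν/2) + (1 - 2*t)^(ν/2))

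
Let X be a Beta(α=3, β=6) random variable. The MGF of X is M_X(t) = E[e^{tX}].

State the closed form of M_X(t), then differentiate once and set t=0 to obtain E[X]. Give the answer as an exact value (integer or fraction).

E[X] = M^(1)(0) = 1/3

M_X(t) = ₁F₁(3; 9; t)
M^(1)(t) = ₁F₁(4; 10; t)/3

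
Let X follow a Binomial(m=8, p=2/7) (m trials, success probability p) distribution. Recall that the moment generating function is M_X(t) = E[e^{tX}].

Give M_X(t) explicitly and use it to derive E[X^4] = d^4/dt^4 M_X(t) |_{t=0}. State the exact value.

E[X^4] = M^(4)(0) = 31728/343

M_X(t) = (2*e^(t)/7 + 5/7)^8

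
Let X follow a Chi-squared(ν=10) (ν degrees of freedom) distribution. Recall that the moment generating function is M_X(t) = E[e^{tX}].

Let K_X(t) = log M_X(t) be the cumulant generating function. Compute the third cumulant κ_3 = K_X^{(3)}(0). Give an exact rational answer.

κ_3 = K^(3)(0) = 80

M_X(t) = (1 - 2*t)^(-5)
K_X(t) = log M_X(t) = -5*log(1 - 2*t)
K^(3)(t) = -80/(8*t^3 - 12*t^2 + 6*t - 1)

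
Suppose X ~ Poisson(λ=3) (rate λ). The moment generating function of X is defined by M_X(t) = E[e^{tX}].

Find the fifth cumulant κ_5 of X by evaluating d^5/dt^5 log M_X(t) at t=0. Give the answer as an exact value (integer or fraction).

M_X(t) = e^(3*e^(t) - 3)
K_X(t) = log M_X(t) = 3*e^(t) - 3
dK/dt = 3*e^(t)
d^2K/dt^2 = 3*e^(t)
d^3K/dt^3 = 3*e^(t)
d^4K/dt^4 = 3*e^(t)
d^5K/dt^5 = 3*e^(t)

κ_5 = d^5K/dt^5 |_{t=0} = 3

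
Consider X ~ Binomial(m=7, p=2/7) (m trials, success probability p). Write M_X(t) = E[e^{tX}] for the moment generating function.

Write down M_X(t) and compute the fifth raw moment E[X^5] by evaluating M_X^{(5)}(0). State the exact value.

M_X(t) = (2*e^(t)/7 + 5/7)^7

E[X^5] = M^(5)(0) = 568202/2401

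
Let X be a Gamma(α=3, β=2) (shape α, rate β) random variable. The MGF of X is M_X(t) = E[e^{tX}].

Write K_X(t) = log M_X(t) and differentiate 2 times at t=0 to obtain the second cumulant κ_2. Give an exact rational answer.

κ_2 = D^2[K](0) = 3/4

M_X(t) = 8/(2 - t)^3
K_X(t) = log M_X(t) = -3*log(2 - t) + 3*log(2)
D^2[K](t) = 3/(t^2 - 4*t + 4)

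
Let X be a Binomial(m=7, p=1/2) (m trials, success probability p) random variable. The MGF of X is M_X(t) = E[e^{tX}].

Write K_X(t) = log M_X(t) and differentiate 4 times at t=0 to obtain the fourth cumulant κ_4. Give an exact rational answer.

κ_4 = K^(4)(0) = -7/8

M_X(t) = (e^(t)/2 + 1/2)^7
K_X(t) = log M_X(t) = 7*log(e^(t)/2 + 1/2)
K^(4)(t) = (7*e^(3*t) - 28*e^(2*t) + 7*e^(t))/(e^(4*t) + 4*e^(3*t) + 6*e^(2*t) + 4*e^(t) + 1)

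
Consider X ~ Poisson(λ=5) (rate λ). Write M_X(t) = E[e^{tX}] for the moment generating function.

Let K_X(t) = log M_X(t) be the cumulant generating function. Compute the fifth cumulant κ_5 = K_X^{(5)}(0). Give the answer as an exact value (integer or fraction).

κ_5 = d^5K/dt^5 |_{t=0} = 5

M_X(t) = e^(5*e^(t) - 5)
K_X(t) = log M_X(t) = 5*e^(t) - 5
dK/dt = 5*e^(t)
d^2K/dt^2 = 5*e^(t)
d^3K/dt^3 = 5*e^(t)
d^4K/dt^4 = 5*e^(t)
d^5K/dt^5 = 5*e^(t)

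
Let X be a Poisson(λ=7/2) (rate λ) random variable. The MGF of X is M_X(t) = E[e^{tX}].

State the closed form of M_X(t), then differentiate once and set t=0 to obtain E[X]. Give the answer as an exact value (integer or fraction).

E[X] = M^(1)(0) = 7/2

M_X(t) = e^(7*e^(t)/2 - 7/2)
M^(1)(t) = 7*e^(-7/2)*e^(t)*e^(7*e^(t)/2)/2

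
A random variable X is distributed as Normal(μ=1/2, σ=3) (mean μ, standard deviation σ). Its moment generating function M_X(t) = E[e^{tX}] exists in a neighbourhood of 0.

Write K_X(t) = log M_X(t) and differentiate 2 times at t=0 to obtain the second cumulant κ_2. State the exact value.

M_X(t) = e^(9*t^2/2 + t/2)
K_X(t) = log M_X(t) = 9*t^2/2 + t/2
D^2[K](t) = 9

κ_2 = D^2[K](0) = 9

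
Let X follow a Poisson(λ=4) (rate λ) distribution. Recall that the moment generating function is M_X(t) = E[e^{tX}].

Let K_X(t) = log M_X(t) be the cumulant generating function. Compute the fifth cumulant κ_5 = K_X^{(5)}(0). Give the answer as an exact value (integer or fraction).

M_X(t) = e^(4*e^(t) - 4)
K_X(t) = log M_X(t) = 4*e^(t) - 4
D^5[K](t) = 4*e^(t)

κ_5 = D^5[K](0) = 4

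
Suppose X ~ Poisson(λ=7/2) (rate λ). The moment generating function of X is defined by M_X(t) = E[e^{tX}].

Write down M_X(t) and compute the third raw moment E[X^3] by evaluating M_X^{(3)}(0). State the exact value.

E[X^3] = M′′′(0) = 665/8

M_X(t) = e^(7*e^(t)/2 - 7/2)
M′(t) = 7*e^(-7/2)*e^(t)*e^(7*e^(t)/2)/2
M′′(t) = (49*e^(2*t)*e^(7*e^(t)/2) + 14*e^(t)*e^(7*e^(t)/2))*e^(-7/2)/4
M′′′(t) = (343*e^(3*t)*e^(7*e^(t)/2) + 294*e^(2*t)*e^(7*e^(t)/2) + 28*e^(t)*e^(7*e^(t)/2))*e^(-7/2)/8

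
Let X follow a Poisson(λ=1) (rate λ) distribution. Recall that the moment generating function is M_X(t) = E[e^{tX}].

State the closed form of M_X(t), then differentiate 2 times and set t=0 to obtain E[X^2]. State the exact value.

E[X^2] = D^2[M](0) = 2

M_X(t) = e^(e^(t) - 1)
D^2[M](t) = (e^(2*t)*e^(e^(t)) + e^(t)*e^(e^(t)))*e^(-1)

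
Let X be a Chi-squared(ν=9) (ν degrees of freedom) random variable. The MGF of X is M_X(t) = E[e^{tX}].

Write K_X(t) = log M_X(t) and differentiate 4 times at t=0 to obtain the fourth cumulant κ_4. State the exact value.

M_X(t) = (1 - 2*t)^(-9/2)
K_X(t) = log M_X(t) = -9*log(1 - 2*t)/2
dK/dt = -9/(2*t - 1)
d^2K/dt^2 = 18/(4*t^2 - 4*t + 1)
d^3K/dt^3 = -72/(8*t^3 - 12*t^2 + 6*t - 1)
d^4K/dt^4 = 432/(16*t^4 - 32*t^3 + 24*t^2 - 8*t + 1)

κ_4 = d^4K/dt^4 |_{t=0} = 432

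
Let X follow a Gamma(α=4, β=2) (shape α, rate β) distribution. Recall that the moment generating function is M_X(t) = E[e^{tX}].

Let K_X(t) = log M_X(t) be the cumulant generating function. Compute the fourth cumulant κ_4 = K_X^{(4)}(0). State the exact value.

M_X(t) = 16/(2 - t)^4
K_X(t) = log M_X(t) = -4*log(2 - t) + 4*log(2)
K^(4)(t) = 24/(t^4 - 8*t^3 + 24*t^2 - 32*t + 16)

κ_4 = K^(4)(0) = 3/2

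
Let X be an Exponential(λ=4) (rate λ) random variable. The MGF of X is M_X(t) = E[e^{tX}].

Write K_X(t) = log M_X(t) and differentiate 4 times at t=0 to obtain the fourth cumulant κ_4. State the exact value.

M_X(t) = 4/(4 - t)
K_X(t) = log M_X(t) = -log(4 - t) + 2*log(2)
dK/dt = -1/(t - 4)
d^2K/dt^2 = 1/(t^2 - 8*t + 16)
d^3K/dt^3 = -2/(t^3 - 12*t^2 + 48*t - 64)
d^4K/dt^4 = 6/(t^4 - 16*t^3 + 96*t^2 - 256*t + 256)

κ_4 = d^4K/dt^4 |_{t=0} = 3/128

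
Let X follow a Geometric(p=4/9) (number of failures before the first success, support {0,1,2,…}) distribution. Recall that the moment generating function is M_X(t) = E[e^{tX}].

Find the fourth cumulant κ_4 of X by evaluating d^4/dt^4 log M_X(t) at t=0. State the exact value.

M_X(t) = 4/(9*(1 - 5*e^(t)/9))
K_X(t) = log M_X(t) = -log(1 - 5*e^(t)/9) - 2*log(3) + 2*log(2)
D^4[K](t) = (1125*e^(3*t) + 8100*e^(2*t) + 3645*e^(t))/(625*e^(4*t) - 4500*e^(3*t) + 12150*e^(2*t) - 14580*e^(t) + 6561)

κ_4 = D^4[K](0) = 6435/128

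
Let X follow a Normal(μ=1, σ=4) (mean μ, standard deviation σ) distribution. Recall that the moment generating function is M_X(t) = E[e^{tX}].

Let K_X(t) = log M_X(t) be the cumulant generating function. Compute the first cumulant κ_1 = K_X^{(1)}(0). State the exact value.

κ_1 = D[K](0) = 1

M_X(t) = e^(8*t^2 + t)
K_X(t) = log M_X(t) = 8*t^2 + t
D[K](t) = 16*t + 1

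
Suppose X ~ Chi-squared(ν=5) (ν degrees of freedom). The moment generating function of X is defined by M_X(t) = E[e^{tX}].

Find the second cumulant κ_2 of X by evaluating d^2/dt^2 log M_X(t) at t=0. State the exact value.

κ_2 = D^2[K](0) = 10

M_X(t) = (1 - 2*t)^(-5/2)
K_X(t) = log M_X(t) = -5*log(1 - 2*t)/2
D^2[K](t) = 10/(4*t^2 - 4*t + 1)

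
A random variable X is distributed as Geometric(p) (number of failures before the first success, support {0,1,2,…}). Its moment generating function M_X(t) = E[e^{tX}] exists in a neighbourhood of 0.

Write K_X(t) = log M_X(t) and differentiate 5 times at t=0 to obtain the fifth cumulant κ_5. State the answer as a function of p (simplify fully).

M_X(t) = p/(-(1 - p)*e^(t) + 1)
K_X(t) = log M_X(t) = log(p) - log(-(1 - p)*e^(t) + 1)

κ_5 = D^5[K](0) = (p^4 - 15*p^3 + 50*p^2 - 60*p + 24)/p^5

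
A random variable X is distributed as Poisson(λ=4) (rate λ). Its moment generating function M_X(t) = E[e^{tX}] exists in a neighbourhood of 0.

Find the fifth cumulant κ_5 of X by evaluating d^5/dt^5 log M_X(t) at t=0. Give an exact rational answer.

κ_5 = D^5[K](0) = 4

M_X(t) = e^(4*e^(t) - 4)
K_X(t) = log M_X(t) = 4*e^(t) - 4
D^5[K](t) = 4*e^(t)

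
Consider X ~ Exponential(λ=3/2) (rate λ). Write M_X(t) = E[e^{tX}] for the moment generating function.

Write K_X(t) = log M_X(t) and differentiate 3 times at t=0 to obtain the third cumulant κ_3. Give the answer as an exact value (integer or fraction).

κ_3 = d^3K/dt^3 |_{t=0} = 16/27

M_X(t) = 3/(2*(3/2 - t))
K_X(t) = log M_X(t) = -log(3/2 - t) - log(2) + log(3)
dK/dt = -2/(2*t - 3)
d^2K/dt^2 = 4/(4*t^2 - 12*t + 9)
d^3K/dt^3 = -16/(8*t^3 - 36*t^2 + 54*t - 27)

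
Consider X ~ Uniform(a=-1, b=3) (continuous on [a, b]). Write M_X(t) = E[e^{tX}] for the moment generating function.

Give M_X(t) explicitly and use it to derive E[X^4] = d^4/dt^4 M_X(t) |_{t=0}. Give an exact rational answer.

M_X(t) = (e^(3*t) - e^(-t))/(4*t)
D^4[M](t) = (81*t^4*e^(4*t) - t^4 - 108*t^3*e^(4*t) - 4*t^3 + 108*t^2*e^(4*t) - 12*t^2 - 72*t*e^(4*t) - 24*t + 24*e^(4*t) - 24)*e^(-t)/(4*t^5)

E[X^4] = D^4[M](0) = 61/5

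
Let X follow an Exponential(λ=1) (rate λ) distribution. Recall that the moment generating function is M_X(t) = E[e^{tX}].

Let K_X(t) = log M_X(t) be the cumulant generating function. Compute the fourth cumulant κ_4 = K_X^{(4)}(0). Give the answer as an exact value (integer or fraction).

M_X(t) = 1/(1 - t)
K_X(t) = log M_X(t) = -log(1 - t)
dK/dt = -1/(t - 1)
d^2K/dt^2 = 1/(t^2 - 2*t + 1)
d^3K/dt^3 = -2/(t^3 - 3*t^2 + 3*t - 1)
d^4K/dt^4 = 6/(t^4 - 4*t^3 + 6*t^2 - 4*t + 1)

κ_4 = d^4K/dt^4 |_{t=0} = 6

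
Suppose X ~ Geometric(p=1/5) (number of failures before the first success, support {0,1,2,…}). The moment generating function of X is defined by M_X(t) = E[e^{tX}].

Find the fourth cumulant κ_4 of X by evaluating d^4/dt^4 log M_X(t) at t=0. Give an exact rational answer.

κ_4 = K^(4)(0) = 2420

M_X(t) = 1/(5*(1 - 4*e^(t)/5))
K_X(t) = log M_X(t) = -log(1 - 4*e^(t)/5) - log(5)
K^(4)(t) = (320*e^(3*t) + 1600*e^(2*t) + 500*e^(t))/(256*e^(4*t) - 1280*e^(3*t) + 2400*e^(2*t) - 2000*e^(t) + 625)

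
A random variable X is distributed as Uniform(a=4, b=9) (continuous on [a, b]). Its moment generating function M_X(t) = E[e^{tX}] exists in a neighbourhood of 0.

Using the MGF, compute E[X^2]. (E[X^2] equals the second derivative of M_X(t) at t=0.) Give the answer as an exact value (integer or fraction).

E[X^2] = D^2[M](0) = 133/3

M_X(t) = (e^(9*t) - e^(4*t))/(5*t)
D^2[M](t) = (81*t^2*e^(9*t) - 16*t^2*e^(4*t) - 18*t*e^(9*t) + 8*t*e^(4*t) + 2*e^(9*t) - 2*e^(4*t))/(5*t^3)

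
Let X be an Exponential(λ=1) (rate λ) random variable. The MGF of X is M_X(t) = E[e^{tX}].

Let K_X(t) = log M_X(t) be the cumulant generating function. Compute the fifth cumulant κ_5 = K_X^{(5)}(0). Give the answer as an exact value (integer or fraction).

M_X(t) = 1/(1 - t)
K_X(t) = log M_X(t) = -log(1 - t)
K^(5)(t) = -24/(t^5 - 5*t^4 + 10*t^3 - 10*t^2 + 5*t - 1)

κ_5 = K^(5)(0) = 24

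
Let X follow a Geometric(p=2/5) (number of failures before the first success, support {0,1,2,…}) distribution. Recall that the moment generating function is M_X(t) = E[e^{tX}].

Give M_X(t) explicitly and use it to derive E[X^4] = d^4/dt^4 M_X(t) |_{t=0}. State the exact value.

E[X^4] = d^4M/dt^4 |_{t=0} = 276

M_X(t) = 2/(5*(1 - 3*e^(t)/5))
dM/dt = 6*e^(t)/(9*e^(2*t) - 30*e^(t) + 25)
d^2M/dt^2 = (-18*e^(2*t) - 30*e^(t))/(27*e^(3*t) - 135*e^(2*t) + 225*e^(t) - 125)
d^3M/dt^3 = (54*e^(3*t) + 360*e^(2*t) + 150*e^(t))/(81*e^(4*t) - 540*e^(3*t) + 1350*e^(2*t) - 1500*e^(t) + 625)
d^4M/dt^4 = (-162*e^(4*t) - 2970*e^(3*t) - 4950*e^(2*t) - 750*e^(t))/(243*e^(5*t) - 2025*e^(4*t) + 6750*e^(3*t) - 11250*e^(2*t) + 9375*e^(t) - 3125)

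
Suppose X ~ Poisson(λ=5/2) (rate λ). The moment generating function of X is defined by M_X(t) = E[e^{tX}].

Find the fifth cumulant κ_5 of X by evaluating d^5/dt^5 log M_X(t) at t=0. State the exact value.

M_X(t) = e^(5*e^(t)/2 - 5/2)
K_X(t) = log M_X(t) = 5*e^(t)/2 - 5/2
D^5[K](t) = 5*e^(t)/2

κ_5 = D^5[K](0) = 5/2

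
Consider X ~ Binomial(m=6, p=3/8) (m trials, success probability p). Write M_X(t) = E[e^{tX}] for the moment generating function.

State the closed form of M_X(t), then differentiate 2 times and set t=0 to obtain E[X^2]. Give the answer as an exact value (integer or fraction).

E[X^2] = d^2M/dt^2 |_{t=0} = 207/32

M_X(t) = (3*e^(t)/8 + 5/8)^6
dM/dt = 2187*e^(6*t)/131072 + 18225*e^(5*t)/131072 + 30375*e^(4*t)/65536 + 50625*e^(3*t)/65536 + 84375*e^(2*t)/131072 + 28125*e^(t)/131072
d^2M/dt^2 = 6561*e^(6*t)/65536 + 91125*e^(5*t)/131072 + 30375*e^(4*t)/16384 + 151875*e^(3*t)/65536 + 84375*e^(2*t)/65536 + 28125*e^(t)/131072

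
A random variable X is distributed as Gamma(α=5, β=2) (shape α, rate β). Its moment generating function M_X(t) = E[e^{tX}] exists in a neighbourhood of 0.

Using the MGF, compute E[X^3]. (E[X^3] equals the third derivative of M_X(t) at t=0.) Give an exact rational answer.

M_X(t) = 32/(2 - t)^5
D^3[M](t) = 6720/(t^8 - 16*t^7 + 112*t^6 - 448*t^5 + 1120*t^4 - 1792*t^3 + 1792*t^2 - 1024*t + 256)

E[X^3] = D^3[M](0) = 105/4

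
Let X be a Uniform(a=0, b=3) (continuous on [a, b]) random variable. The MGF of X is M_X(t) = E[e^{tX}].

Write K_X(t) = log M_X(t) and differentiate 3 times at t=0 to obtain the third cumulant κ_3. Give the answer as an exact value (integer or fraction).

κ_3 = d^3K/dt^3 |_{t=0} = 0

M_X(t) = (e^(3*t) - 1)/(3*t)
K_X(t) = log M_X(t) = -log(t) + log(e^(3*t) - 1) - log(3)
dK/dt = (3*t*e^(3*t) - e^(3*t) + 1)/(t*e^(3*t) - t)
d^2K/dt^2 = (-9*t^2*e^(3*t) + e^(6*t) - 2*e^(3*t) + 1)/(t^2*e^(6*t) - 2*t^2*e^(3*t) + t^2)
d^3K/dt^3 = (27*t^3*e^(6*t) + 27*t^3*e^(3*t) - 2*e^(9*t) + 6*e^(6*t) - 6*e^(3*t) + 2)/(t^3*e^(9*t) - 3*t^3*e^(6*t) + 3*t^3*e^(3*t) - t^3)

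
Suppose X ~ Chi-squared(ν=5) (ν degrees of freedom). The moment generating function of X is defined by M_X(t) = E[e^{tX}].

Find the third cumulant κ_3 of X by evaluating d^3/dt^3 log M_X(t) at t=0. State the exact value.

κ_3 = D^3[K](0) = 40

M_X(t) = (1 - 2*t)^(-5/2)
K_X(t) = log M_X(t) = -5*log(1 - 2*t)/2
D^3[K](t) = -40/(8*t^3 - 12*t^2 + 6*t - 1)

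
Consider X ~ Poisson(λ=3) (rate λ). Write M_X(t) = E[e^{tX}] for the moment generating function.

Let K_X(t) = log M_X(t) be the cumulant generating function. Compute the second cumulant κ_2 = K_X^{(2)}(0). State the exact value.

M_X(t) = e^(3*e^(t) - 3)
K_X(t) = log M_X(t) = 3*e^(t) - 3
dK/dt = 3*e^(t)
d^2K/dt^2 = 3*e^(t)

κ_2 = d^2K/dt^2 |_{t=0} = 3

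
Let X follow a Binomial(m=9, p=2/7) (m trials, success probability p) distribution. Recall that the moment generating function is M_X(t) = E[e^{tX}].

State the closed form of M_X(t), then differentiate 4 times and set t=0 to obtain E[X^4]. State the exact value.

M_X(t) = (2*e^(t)/7 + 5/7)^9

E[X^4] = D^4[M](0) = 46098/343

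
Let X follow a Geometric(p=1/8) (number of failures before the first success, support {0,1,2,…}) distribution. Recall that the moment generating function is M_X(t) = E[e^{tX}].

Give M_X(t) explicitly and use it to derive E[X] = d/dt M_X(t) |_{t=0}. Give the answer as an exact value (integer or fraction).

E[X] = M^(1)(0) = 7

M_X(t) = 1/(8*(1 - 7*e^(t)/8))
M^(1)(t) = 7*e^(t)/(49*e^(2*t) - 112*e^(t) + 64)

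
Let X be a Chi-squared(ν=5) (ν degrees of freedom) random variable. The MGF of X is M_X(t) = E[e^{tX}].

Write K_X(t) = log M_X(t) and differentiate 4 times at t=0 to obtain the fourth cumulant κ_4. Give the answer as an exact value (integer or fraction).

M_X(t) = (1 - 2*t)^(-5/2)
K_X(t) = log M_X(t) = -5*log(1 - 2*t)/2
K′(t) = -5/(2*t - 1)
K′′(t) = 10/(4*t^2 - 4*t + 1)
K′′′(t) = -40/(8*t^3 - 12*t^2 + 6*t - 1)
K′′′′(t) = 240/(16*t^4 - 32*t^3 + 24*t^2 - 8*t + 1)

κ_4 = K′′′′(0) = 240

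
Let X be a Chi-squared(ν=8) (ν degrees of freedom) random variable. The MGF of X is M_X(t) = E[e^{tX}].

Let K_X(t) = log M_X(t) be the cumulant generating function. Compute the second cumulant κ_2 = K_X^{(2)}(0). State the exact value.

κ_2 = d^2K/dt^2 |_{t=0} = 16

M_X(t) = (1 - 2*t)^(-4)
K_X(t) = log M_X(t) = -4*log(1 - 2*t)
dK/dt = -8/(2*t - 1)
d^2K/dt^2 = 16/(4*t^2 - 4*t + 1)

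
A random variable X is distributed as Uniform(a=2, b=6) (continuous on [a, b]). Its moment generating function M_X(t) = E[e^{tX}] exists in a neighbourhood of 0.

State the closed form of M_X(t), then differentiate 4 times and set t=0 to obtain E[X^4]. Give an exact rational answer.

E[X^4] = D^4[M](0) = 1936/5

M_X(t) = (e^(6*t) - e^(2*t))/(4*t)
D^4[M](t) = (324*t^4*e^(6*t) - 4*t^4*e^(2*t) - 216*t^3*e^(6*t) + 8*t^3*e^(2*t) + 108*t^2*e^(6*t) - 12*t^2*e^(2*t) - 36*t*e^(6*t) + 12*t*e^(2*t) + 6*e^(6*t) - 6*e^(2*t))/t^5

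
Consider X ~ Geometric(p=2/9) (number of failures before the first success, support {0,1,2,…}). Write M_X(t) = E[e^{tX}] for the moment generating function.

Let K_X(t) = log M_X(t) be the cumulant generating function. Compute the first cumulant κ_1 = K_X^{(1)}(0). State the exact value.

κ_1 = D[K](0) = 7/2

M_X(t) = 2/(9*(1 - 7*e^(t)/9))
K_X(t) = log M_X(t) = -log(1 - 7*e^(t)/9) - 2*log(3) + log(2)
D[K](t) = -7*e^(t)/(7*e^(t) - 9)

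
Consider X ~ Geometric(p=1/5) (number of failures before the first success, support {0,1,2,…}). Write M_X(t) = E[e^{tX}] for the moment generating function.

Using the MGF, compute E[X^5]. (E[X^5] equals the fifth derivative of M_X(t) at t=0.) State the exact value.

E[X^5] = M′′′′′(0) = 194404

M_X(t) = 1/(5*(1 - 4*e^(t)/5))
M′(t) = 4*e^(t)/(16*e^(2*t) - 40*e^(t) + 25)
M′′(t) = (-16*e^(2*t) - 20*e^(t))/(64*e^(3*t) - 240*e^(2*t) + 300*e^(t) - 125)
M′′′(t) = (64*e^(3*t) + 320*e^(2*t) + 100*e^(t))/(256*e^(4*t) - 1280*e^(3*t) + 2400*e^(2*t) - 2000*e^(t) + 625)
M′′′′(t) = (-256*e^(4*t) - 3520*e^(3*t) - 4400*e^(2*t) - 500*e^(t))/(1024*e^(5*t) - 6400*e^(4*t) + 16000*e^(3*t) - 20000*e^(2*t) + 12500*e^(t) - 3125)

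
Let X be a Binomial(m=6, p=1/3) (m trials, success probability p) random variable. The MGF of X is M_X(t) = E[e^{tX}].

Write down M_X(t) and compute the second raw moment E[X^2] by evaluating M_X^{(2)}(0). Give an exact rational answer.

E[X^2] = d^2M/dt^2 |_{t=0} = 16/3

M_X(t) = (e^(t)/3 + 2/3)^6
dM/dt = 2*e^(6*t)/243 + 20*e^(5*t)/243 + 80*e^(4*t)/243 + 160*e^(3*t)/243 + 160*e^(2*t)/243 + 64*e^(t)/243
d^2M/dt^2 = 4*e^(6*t)/81 + 100*e^(5*t)/243 + 320*e^(4*t)/243 + 160*e^(3*t)/81 + 320*e^(2*t)/243 + 64*e^(t)/243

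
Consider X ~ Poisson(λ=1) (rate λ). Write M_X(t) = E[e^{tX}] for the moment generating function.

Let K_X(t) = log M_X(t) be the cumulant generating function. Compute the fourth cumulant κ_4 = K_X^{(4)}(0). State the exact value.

M_X(t) = e^(e^(t) - 1)
K_X(t) = log M_X(t) = e^(t) - 1
dK/dt = e^(t)
d^2K/dt^2 = e^(t)
d^3K/dt^3 = e^(t)
d^4K/dt^4 = e^(t)

κ_4 = d^4K/dt^4 |_{t=0} = 1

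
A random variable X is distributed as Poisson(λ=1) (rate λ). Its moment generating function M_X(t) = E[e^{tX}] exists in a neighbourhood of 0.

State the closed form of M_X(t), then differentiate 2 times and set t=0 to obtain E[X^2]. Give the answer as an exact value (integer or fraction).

M_X(t) = e^(e^(t) - 1)
D^2[M](t) = (e^(2*t)*e^(e^(t)) + e^(t)*e^(e^(t)))*e^(-1)

E[X^2] = D^2[M](0) = 2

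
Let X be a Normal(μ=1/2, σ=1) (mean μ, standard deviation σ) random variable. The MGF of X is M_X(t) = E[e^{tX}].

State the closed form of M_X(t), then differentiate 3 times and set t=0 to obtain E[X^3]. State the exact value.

E[X^3] = M′′′(0) = 13/8

M_X(t) = e^(t^2/2 + t/2)
M′(t) = t*e^(t/2)*e^(t^2/2) + e^(t/2)*e^(t^2/2)/2
M′′(t) = t^2*e^(t/2)*e^(t^2/2) + t*e^(t/2)*e^(t^2/2) + 5*e^(t/2)*e^(t^2/2)/4
M′′′(t) = t^3*e^(t/2)*e^(t^2/2) + 3*t^2*e^(t/2)*e^(t^2/2)/2 + 15*t*e^(t/2)*e^(t^2/2)/4 + 13*e^(t/2)*e^(t^2/2)/8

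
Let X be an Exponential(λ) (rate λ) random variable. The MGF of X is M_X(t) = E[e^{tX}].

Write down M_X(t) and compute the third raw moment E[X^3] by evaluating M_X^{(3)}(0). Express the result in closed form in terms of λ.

E[X^3] = d^3M/dt^3 |_{t=0} = 6/λ^3

M_X(t) = λ/(λ - t)
dM/dt = λ/(λ^2 - 2*λ*t + t^2)
d^2M/dt^2 = -2*λ/(-λ^3 + 3*λ^2*t - 3*λ*t^2 + t^3)
d^3M/dt^3 = 6*λ/(λ^4 - 4*λ^3*t + 6*λ^2*t^2 - 4*λ*t^3 + t^4)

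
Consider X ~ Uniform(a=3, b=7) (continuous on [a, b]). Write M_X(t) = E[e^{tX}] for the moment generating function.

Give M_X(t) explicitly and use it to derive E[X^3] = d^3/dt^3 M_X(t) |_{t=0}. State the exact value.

E[X^3] = D^3[M](0) = 145

M_X(t) = (e^(7*t) - e^(3*t))/(4*t)
D^3[M](t) = (343*t^3*e^(7*t) - 27*t^3*e^(3*t) - 147*t^2*e^(7*t) + 27*t^2*e^(3*t) + 42*t*e^(7*t) - 18*t*e^(3*t) - 6*e^(7*t) + 6*e^(3*t))/(4*t^4)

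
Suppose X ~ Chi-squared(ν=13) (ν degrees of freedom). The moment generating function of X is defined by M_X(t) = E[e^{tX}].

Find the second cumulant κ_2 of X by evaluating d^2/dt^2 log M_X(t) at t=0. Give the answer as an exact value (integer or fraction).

κ_2 = d^2K/dt^2 |_{t=0} = 26

M_X(t) = (1 - 2*t)^(-13/2)
K_X(t) = log M_X(t) = -13*log(1 - 2*t)/2
dK/dt = -13/(2*t - 1)
d^2K/dt^2 = 26/(4*t^2 - 4*t + 1)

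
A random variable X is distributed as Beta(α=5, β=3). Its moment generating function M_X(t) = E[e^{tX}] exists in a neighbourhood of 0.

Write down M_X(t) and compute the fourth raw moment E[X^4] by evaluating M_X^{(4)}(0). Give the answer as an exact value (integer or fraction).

M_X(t) = ₁F₁(5; 8; t)
M^(4)(t) = 7*₁F₁(9; 12; t)/33

E[X^4] = M^(4)(0) = 7/33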